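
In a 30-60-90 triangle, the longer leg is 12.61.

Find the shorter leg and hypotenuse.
In a 30-60-90 triangle the sides are in ratio 1 : √3 : 2, so short leg = long leg/√3 and hypotenuse = 2·(short leg).
Short leg = 12.61/√3 ≈ 12.61/1.73205 ≈ 7.28039
Hypotenuse = 2·7.28039 ≈ 14.5608

Short leg = 7.28, Hypotenuse = 14.56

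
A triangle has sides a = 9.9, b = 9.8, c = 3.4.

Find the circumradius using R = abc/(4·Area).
First find the area with Heron's formula.
s = (9.9 + 9.8 + 3.4)/2 = 11.55
Area = √(s(s−a)(s−b)(s−c)) = √(11.55·1.65·1.75·8.15) ≈ √271.808 ≈ 16.4866
abc = 9.9·9.8·3.4 = 329.868
R = abc/(4·Area) ≈ 329.868/(4·16.4866) = 329.868/65.9464 ≈ 5.00207

R = 5.002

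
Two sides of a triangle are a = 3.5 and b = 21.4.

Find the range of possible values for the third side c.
Triangle inequality: |a − b| < c < a + b
|a − b| = |3.5 − 21.4| = 17.9
a + b = 3.5 + 21.4 = 24.9

17.9 < c < 24.9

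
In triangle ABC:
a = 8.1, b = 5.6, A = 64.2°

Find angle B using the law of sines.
a/sin(A) = b/sin(B)  ⇒  sin(B) = b·sin(A)/a = 5.6·sin(64.2°)/8.1
sin(64.2°) ≈ 0.900319
sin(B) ≈ 5.6·0.900319/8.1 ≈ 5.04179/8.1 ≈ 0.622443
B = arcsin(0.622443) ≈ 38.4947°
(Since b ≤ a we need B ≤ A, so the obtuse alternative 180° − 38.4947° ≈ 141.505° is rejected.)

B = 38.49°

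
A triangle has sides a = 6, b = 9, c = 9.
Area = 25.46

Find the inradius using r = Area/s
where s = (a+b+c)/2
s = (6 + 9 + 9)/2 = 24/2 = 12
r = Area/s = 25.46/12 ≈ 2.12167

r = 2.122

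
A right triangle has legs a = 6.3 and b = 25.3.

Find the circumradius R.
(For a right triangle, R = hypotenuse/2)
Hypotenuse c = √(a² + b²) = √(39.69 + 640.09) = √679.78 ≈ 26.0726
R = c/2 ≈ 26.0726/2 ≈ 13.0363

R = 13.04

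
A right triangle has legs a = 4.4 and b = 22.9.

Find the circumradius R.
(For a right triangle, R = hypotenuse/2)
Hypotenuse c = √(a² + b²) = √(19.36 + 524.41) = √543.77 ≈ 23.3189
R = c/2 ≈ 23.3189/2 ≈ 11.6594

R = 11.66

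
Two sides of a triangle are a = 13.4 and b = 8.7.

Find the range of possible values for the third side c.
Triangle inequality: |a − b| < c < a + b
|a − b| = |13.4 − 8.7| = 4.7
a + b = 13.4 + 8.7 = 22.1

4.7 < c < 22.1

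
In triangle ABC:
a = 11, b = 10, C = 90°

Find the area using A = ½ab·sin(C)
A = ½·a·b·sin(C) = ½·11·10·sin(90°)
sin(90°) ≈ 1
A ≈ ½·110·1 = 55·1 ≈ 55

Area = 55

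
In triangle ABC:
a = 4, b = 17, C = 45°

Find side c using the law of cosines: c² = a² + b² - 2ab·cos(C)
c² = 4² + 17² − 2·4·17·cos(45°)
cos(45°) ≈ 0.707107
c² ≈ 16 + 289 − 136·(0.707107) ≈ 305 − 96.1665 ≈ 208.833
c ≈ √208.833 ≈ 14.4511

c = 14.45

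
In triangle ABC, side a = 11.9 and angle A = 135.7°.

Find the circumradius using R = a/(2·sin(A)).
R = a/(2·sin(A)) = 11.9/(2·sin(135.7°))
sin(135.7°) ≈ 0.698415
R ≈ 11.9/(2·0.698415) = 11.9/1.39683 ≈ 8.51929

R = 8.519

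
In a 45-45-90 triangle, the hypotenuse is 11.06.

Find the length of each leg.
In a 45-45-90 triangle hypotenuse = leg·√2, so leg = hypotenuse/√2.
Leg = 11.06/√2 ≈ 11.06/1.41421 ≈ 7.8206

Each leg = 7.821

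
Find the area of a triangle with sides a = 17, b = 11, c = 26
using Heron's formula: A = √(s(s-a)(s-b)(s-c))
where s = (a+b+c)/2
s = (17 + 11 + 26)/2 = 54/2 = 27
s − a = 10, s − b = 16, s − c = 1
s(s−a)(s−b)(s−c) = 27·10·16·1 = 4320
Area = √4320 ≈ 65.7267

s = 27.0, Area = 65.73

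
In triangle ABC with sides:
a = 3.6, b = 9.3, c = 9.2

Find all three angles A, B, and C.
Law of cosines for each angle (a² = 12.96, b² = 86.49, c² = 84.64):
cos(A) = (b² + c² − a²)/(2bc) = (86.49 + 84.64 − 12.96)/(2·9.3·9.2) = 158.17/171.12 ≈ 0.924322  ⇒  A ≈ 22.4336°
cos(B) = (a² + c² − b²)/(2ac) = (12.96 + 84.64 − 86.49)/(2·3.6·9.2) = 11.11/66.24 ≈ 0.167723  ⇒  B ≈ 80.3445°
cos(C) = (a² + b² − c²)/(2ab) = (12.96 + 86.49 − 84.64)/(2·3.6·9.3) = 14.81/66.96 ≈ 0.221177  ⇒  C ≈ 77.2218°
Check: A + B + C ≈ 180°

A = 22.43°, B = 80.34°, C = 77.22°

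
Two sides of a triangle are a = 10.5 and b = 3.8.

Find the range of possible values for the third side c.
Triangle inequality: |a − b| < c < a + b
|a − b| = |10.5 − 3.8| = 6.7
a + b = 10.5 + 3.8 = 14.3

6.7 < c < 14.3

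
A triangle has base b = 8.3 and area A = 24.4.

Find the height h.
A = ½·b·h  ⇒  h = 2A/b = 2·24.4/8.3 = 48.8/8.3 ≈ 5.87952

h = 5.88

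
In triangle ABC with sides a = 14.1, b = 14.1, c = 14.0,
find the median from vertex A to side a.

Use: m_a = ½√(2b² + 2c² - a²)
m_a = ½√(2·14.1² + 2·14.0² − 14.1²) = ½√(2·198.81 + 2·196 − 198.81) = ½√(397.62 + 392 − 198.81) = ½√590.81
√590.81 ≈ 24.3066, so m_a ≈ 12.1533

m_a = 12.15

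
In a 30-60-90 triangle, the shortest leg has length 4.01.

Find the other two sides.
In a 30-60-90 triangle the sides are in ratio 1 : √3 : 2 (short leg : long leg : hypotenuse).
Long leg = 4.01·√3 ≈ 4.01·1.73205 ≈ 6.94552
Hypotenuse = 2·4.01 = 8.02

Long leg = 4.01√3 = 6.946, Hypotenuse = 8.02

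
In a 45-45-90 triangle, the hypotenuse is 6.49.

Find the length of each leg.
In a 45-45-90 triangle hypotenuse = leg·√2, so leg = hypotenuse/√2.
Leg = 6.49/√2 ≈ 6.49/1.41421 ≈ 4.58912

Each leg = 4.589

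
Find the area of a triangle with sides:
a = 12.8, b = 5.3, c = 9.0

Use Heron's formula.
s = (12.8 + 5.3 + 9.0)/2 = 27.1/2 = 13.55
s − a = 0.75, s − b = 8.25, s − c = 4.55
s(s−a)(s−b)(s−c) = 13.55·0.75·8.25·4.55 ≈ 381.475
Area = √381.475 ≈ 19.5314

Area = 19.53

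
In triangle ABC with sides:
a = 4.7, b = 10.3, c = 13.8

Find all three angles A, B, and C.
Law of cosines for each angle (a² = 22.09, b² = 106.09, c² = 190.44):
cos(A) = (b² + c² − a²)/(2bc) = (106.09 + 190.44 − 22.09)/(2·10.3·13.8) = 274.44/284.28 ≈ 0.965386  ⇒  A ≈ 15.119°
cos(B) = (a² + c² − b²)/(2ac) = (22.09 + 190.44 − 106.09)/(2·4.7·13.8) = 106.44/129.72 ≈ 0.820537  ⇒  B ≈ 34.8615°
cos(C) = (a² + b² − c²)/(2ab) = (22.09 + 106.09 − 190.44)/(2·4.7·10.3) = -62.26/96.82 ≈ -0.643049  ⇒  C ≈ 130.02°
Check: A + B + C ≈ 180°

A = 15.12°, B = 34.86°, C = 130°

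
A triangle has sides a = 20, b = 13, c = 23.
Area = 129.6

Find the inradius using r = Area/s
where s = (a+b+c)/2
s = (20 + 13 + 23)/2 = 56/2 = 28
r = Area/s = 129.6/28 ≈ 4.62857

r = 4.629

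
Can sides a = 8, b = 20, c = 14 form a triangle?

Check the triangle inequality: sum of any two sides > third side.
a + b vs c: 8 + 20 = 28 > 14  ✓
a + c vs b: 8 + 14 = 22 > 20  ✓
b + c vs a: 20 + 14 = 34 > 8  ✓

Yes, triangle inequality satisfied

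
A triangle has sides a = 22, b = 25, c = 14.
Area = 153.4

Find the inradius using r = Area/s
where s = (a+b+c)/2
s = (22 + 25 + 14)/2 = 61/2 = 30.5
r = Area/s = 153.4/30.5 ≈ 5.02951

r = 5.03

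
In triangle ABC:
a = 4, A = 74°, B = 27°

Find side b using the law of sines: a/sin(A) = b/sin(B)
a/sin(A) = b/sin(B)  ⇒  b = a·sin(B)/sin(A) = 4·sin(27°)/sin(74°)
sin(27°) ≈ 0.45399, sin(74°) ≈ 0.961262
b ≈ 4·0.45399/0.961262 ≈ 1.81596/0.961262 ≈ 1.88914

b = 1.889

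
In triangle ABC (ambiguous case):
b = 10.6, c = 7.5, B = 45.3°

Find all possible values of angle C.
b/sin(B) = c/sin(C)  ⇒  sin(C) = c·sin(B)/b = 7.5·sin(45.3°)/10.6
sin(45.3°) ≈ 0.710799
sin(C) ≈ 7.5·0.710799/10.6 ≈ 5.331/10.6 ≈ 0.502924
Candidate 1: C₁ = arcsin(0.502924) ≈ 30.1936°  →  A = 180° − 45.3° − 30.1936° ≈ 104.506° > 0, valid
Candidate 2: C₂ = 180° − C₁ ≈ 149.806°  →  A = 180° − 45.3° − 149.806° ≈ -15.1064° ≤ 0, not a valid triangle

C = 30.19° (one solution)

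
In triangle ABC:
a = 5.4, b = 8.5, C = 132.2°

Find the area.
Two sides and the included angle (SAS): A = ½·a·b·sin(C) = ½·5.4·8.5·sin(132.2°)
sin(132.2°) ≈ 0.740805
A ≈ ½·45.9·0.740805 = 22.95·0.740805 ≈ 17.0015

Area = 17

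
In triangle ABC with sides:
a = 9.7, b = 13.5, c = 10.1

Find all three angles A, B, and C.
Law of cosines for each angle (a² = 94.09, b² = 182.25, c² = 102.01):
cos(A) = (b² + c² − a²)/(2bc) = (182.25 + 102.01 − 94.09)/(2·13.5·10.1) = 190.17/272.7 ≈ 0.69736  ⇒  A ≈ 45.7844°
cos(B) = (a² + c² − b²)/(2ac) = (94.09 + 102.01 − 182.25)/(2·9.7·10.1) = 13.85/195.94 ≈ 0.0706849  ⇒  B ≈ 85.9467°
cos(C) = (a² + b² − c²)/(2ab) = (94.09 + 182.25 − 102.01)/(2·9.7·13.5) = 174.33/261.9 ≈ 0.665636  ⇒  C ≈ 48.2689°
Check: A + B + C ≈ 180°

A = 45.78°, B = 85.95°, C = 48.27°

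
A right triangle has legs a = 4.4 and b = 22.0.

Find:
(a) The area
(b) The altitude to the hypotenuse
(a) The legs are perpendicular, so Area = ½·a·b = ½·4.4·22.0 = ½·96.8 = 48.4
(b) Hypotenuse c = √(a² + b²) = √(19.36 + 484) = √503.36 ≈ 22.4357
    Area = ½·c·h_c  ⇒  h_c = 2·Area/c = 96.8/22.4357 ≈ 4.31455

Area = 48.4, h_c = 4.315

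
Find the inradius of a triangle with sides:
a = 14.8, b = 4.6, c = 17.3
r = Area/s where s is the semi-perimeter.
s = (14.8 + 4.6 + 17.3)/2 = 36.7/2 = 18.35
Area = √(s(s−a)(s−b)(s−c)) = √(18.35·3.55·13.75·1.05) ≈ √940.495 ≈ 30.6675
r ≈ 30.6675/18.35 ≈ 1.67125

r = 1.671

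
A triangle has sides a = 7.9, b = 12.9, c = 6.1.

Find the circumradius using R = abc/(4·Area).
First find the area with Heron's formula.
s = (7.9 + 12.9 + 6.1)/2 = 13.45
Area = √(s(s−a)(s−b)(s−c)) = √(13.45·5.55·0.55·7.35) ≈ √301.763 ≈ 17.3713
abc = 7.9·12.9·6.1 = 621.651
R = abc/(4·Area) ≈ 621.651/(4·17.3713) = 621.651/69.4853 ≈ 8.94652

R = 8.947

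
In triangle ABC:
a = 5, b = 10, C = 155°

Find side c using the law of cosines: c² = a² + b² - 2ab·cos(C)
c² = 5² + 10² − 2·5·10·cos(155°)
cos(155°) ≈ -0.906308
c² ≈ 25 + 100 − 100·(-0.906308) ≈ 125 + 90.6308 ≈ 215.631
c ≈ √215.631 ≈ 14.6844

c = 14.68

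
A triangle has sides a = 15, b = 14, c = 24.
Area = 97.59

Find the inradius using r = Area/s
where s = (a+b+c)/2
s = (15 + 14 + 24)/2 = 53/2 = 26.5
r = Area/s = 97.59/26.5 ≈ 3.68264

r = 3.683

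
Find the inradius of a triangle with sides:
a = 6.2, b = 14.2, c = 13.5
r = Area/s where s is the semi-perimeter.
s = (6.2 + 14.2 + 13.5)/2 = 33.9/2 = 16.95
Area = √(s(s−a)(s−b)(s−c)) = √(16.95·10.75·2.75·3.45) ≈ √1728.74 ≈ 41.5781
r ≈ 41.5781/16.95 ≈ 2.45299

r = 2.453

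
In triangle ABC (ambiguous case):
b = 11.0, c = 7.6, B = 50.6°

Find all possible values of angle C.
b/sin(B) = c/sin(C)  ⇒  sin(C) = c·sin(B)/b = 7.6·sin(50.6°)/11.0
sin(50.6°) ≈ 0.772734
sin(C) ≈ 7.6·0.772734/11.0 ≈ 5.87278/11.0 ≈ 0.533889
Candidate 1: C₁ = arcsin(0.533889) ≈ 32.2686°  →  A = 180° − 50.6° − 32.2686° ≈ 97.1314° > 0, valid
Candidate 2: C₂ = 180° − C₁ ≈ 147.731°  →  A = 180° − 50.6° − 147.731° ≈ -18.3314° ≤ 0, not a valid triangle

C = 32.27° (one solution)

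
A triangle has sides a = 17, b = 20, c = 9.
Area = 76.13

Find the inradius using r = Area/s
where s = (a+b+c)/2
s = (17 + 20 + 9)/2 = 46/2 = 23
r = Area/s = 76.13/23 ≈ 3.31

r = 3.31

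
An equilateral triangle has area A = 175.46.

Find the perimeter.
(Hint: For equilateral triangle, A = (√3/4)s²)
A = (√3/4)s²  ⇒  s² = 4A/√3 = 4·175.46/√3 = 701.84/1.73205 ≈ 405.208
s ≈ √405.208 ≈ 20.1298
Perimeter = 3s ≈ 3·20.1298 ≈ 60.3893

Perimeter = 60.39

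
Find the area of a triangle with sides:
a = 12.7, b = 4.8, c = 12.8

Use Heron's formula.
s = (12.7 + 4.8 + 12.8)/2 = 30.3/2 = 15.15
s − a = 2.45, s − b = 10.35, s − c = 2.35
s(s−a)(s−b)(s−c) = 15.15·2.45·10.35·2.35 ≈ 902.79
Area = √902.79 ≈ 30.0465

Area = 30.05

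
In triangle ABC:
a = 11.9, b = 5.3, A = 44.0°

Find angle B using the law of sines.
a/sin(A) = b/sin(B)  ⇒  sin(B) = b·sin(A)/a = 5.3·sin(44.0°)/11.9
sin(44.0°) ≈ 0.694658
sin(B) ≈ 5.3·0.694658/11.9 ≈ 3.68169/11.9 ≈ 0.309386
B = arcsin(0.309386) ≈ 18.0222°
(Since b ≤ a we need B ≤ A, so the obtuse alternative 180° − 18.0222° ≈ 161.978° is rejected.)

B = 18.02°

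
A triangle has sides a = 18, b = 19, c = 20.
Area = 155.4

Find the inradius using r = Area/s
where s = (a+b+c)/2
s = (18 + 19 + 20)/2 = 57/2 = 28.5
r = Area/s = 155.4/28.5 ≈ 5.45263

r = 5.453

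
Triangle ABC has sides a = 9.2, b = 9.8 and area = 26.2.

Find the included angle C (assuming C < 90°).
Area = ½·a·b·sin(C)  ⇒  sin(C) = 2·Area/(a·b) = 2·26.2/(9.2·9.8) = 52.4/90.16 ≈ 0.581189
C = arcsin(0.581189) ≈ 35.5342° (taking the acute solution since C < 90°)

C = 35.53°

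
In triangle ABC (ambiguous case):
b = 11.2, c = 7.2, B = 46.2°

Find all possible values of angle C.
b/sin(B) = c/sin(C)  ⇒  sin(C) = c·sin(B)/b = 7.2·sin(46.2°)/11.2
sin(46.2°) ≈ 0.72176
sin(C) ≈ 7.2·0.72176/11.2 ≈ 5.19667/11.2 ≈ 0.463989
Candidate 1: C₁ = arcsin(0.463989) ≈ 27.6448°  →  A = 180° − 46.2° − 27.6448° ≈ 106.155° > 0, valid
Candidate 2: C₂ = 180° − C₁ ≈ 152.355°  →  A = 180° − 46.2° − 152.355° ≈ -18.5552° ≤ 0, not a valid triangle

C = 27.64° (one solution)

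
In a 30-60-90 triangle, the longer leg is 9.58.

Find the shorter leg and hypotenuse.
In a 30-60-90 triangle the sides are in ratio 1 : √3 : 2, so short leg = long leg/√3 and hypotenuse = 2·(short leg).
Short leg = 9.58/√3 ≈ 9.58/1.73205 ≈ 5.53102
Hypotenuse = 2·5.53102 ≈ 11.062

Short leg = 5.531, Hypotenuse = 11.06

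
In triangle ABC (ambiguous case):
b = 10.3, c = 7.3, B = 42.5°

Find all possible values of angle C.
b/sin(B) = c/sin(C)  ⇒  sin(C) = c·sin(B)/b = 7.3·sin(42.5°)/10.3
sin(42.5°) ≈ 0.67559
sin(C) ≈ 7.3·0.67559/10.3 ≈ 4.93181/10.3 ≈ 0.478816
Candidate 1: C₁ = arcsin(0.478816) ≈ 28.6081°  →  A = 180° − 42.5° − 28.6081° ≈ 108.892° > 0, valid
Candidate 2: C₂ = 180° − C₁ ≈ 151.392°  →  A = 180° − 42.5° − 151.392° ≈ -13.8919° ≤ 0, not a valid triangle

C = 28.61° (one solution)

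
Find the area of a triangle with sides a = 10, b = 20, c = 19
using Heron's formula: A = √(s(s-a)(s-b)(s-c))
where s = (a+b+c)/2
s = (10 + 20 + 19)/2 = 49/2 = 24.5
s − a = 14.5, s − b = 4.5, s − c = 5.5
s(s−a)(s−b)(s−c) = 24.5·14.5·4.5·5.5 = 8792.4375
Area = √8792.4375 ≈ 93.768

s = 24.5, Area = 93.77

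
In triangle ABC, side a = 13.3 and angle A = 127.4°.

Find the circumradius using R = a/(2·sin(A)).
R = a/(2·sin(A)) = 13.3/(2·sin(127.4°))
sin(127.4°) ≈ 0.794415
R ≈ 13.3/(2·0.794415) = 13.3/1.58883 ≈ 8.37094

R = 8.371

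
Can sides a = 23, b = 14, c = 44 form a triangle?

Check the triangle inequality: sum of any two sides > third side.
a + b vs c: 23 + 14 = 37 ≤ 44  ✗
a + c vs b: 23 + 44 = 67 > 14  ✓
b + c vs a: 14 + 44 = 58 > 23  ✓

No: 23 + 14 = 37 is not > 44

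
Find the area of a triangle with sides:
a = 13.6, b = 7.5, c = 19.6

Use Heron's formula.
s = (13.6 + 7.5 + 19.6)/2 = 40.7/2 = 20.35
s − a = 6.75, s − b = 12.85, s − c = 0.75
s(s−a)(s−b)(s−c) = 20.35·6.75·12.85·0.75 ≈ 1323.83
Area = √1323.83 ≈ 36.3845

Area = 36.38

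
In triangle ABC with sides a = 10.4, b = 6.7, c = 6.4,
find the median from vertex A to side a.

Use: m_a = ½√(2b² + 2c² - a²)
m_a = ½√(2·6.7² + 2·6.4² − 10.4²) = ½√(2·44.89 + 2·40.96 − 108.16) = ½√(89.78 + 81.92 − 108.16) = ½√63.54
√63.54 ≈ 7.9712, so m_a ≈ 3.9856

m_a = 3.986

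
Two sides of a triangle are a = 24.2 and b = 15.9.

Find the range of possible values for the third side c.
Triangle inequality: |a − b| < c < a + b
|a − b| = |24.2 − 15.9| = 8.3
a + b = 24.2 + 15.9 = 40.1

8.3 < c < 40.1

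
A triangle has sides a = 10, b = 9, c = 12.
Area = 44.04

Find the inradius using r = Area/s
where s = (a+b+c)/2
s = (10 + 9 + 12)/2 = 31/2 = 15.5
r = Area/s = 44.04/15.5 ≈ 2.84129

r = 2.841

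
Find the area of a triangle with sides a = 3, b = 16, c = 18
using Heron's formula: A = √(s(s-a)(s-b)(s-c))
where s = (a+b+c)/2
s = (3 + 16 + 18)/2 = 37/2 = 18.5
s − a = 15.5, s − b = 2.5, s − c = 0.5
s(s−a)(s−b)(s−c) = 18.5·15.5·2.5·0.5 = 358.4375
Area = √358.4375 ≈ 18.9324

s = 18.5, Area = 18.93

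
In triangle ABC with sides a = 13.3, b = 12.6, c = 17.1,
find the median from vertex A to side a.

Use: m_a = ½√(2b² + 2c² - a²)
m_a = ½√(2·12.6² + 2·17.1² − 13.3²) = ½√(2·158.76 + 2·292.41 − 176.89) = ½√(317.52 + 584.82 − 176.89) = ½√725.45
√725.45 ≈ 26.9342, so m_a ≈ 13.4671

m_a = 13.47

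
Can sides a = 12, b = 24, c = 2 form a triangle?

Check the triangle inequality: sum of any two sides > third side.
a + b vs c: 12 + 24 = 36 > 2  ✓
a + c vs b: 12 + 2 = 14 ≤ 24  ✗
b + c vs a: 24 + 2 = 26 > 12  ✓

No: 12 + 2 = 14 is not > 24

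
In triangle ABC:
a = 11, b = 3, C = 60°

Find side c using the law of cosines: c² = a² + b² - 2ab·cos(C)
c² = 11² + 3² − 2·11·3·cos(60°)
cos(60°) ≈ 0.5
c² ≈ 121 + 9 − 66·(0.5) ≈ 130 − 33 ≈ 97
c ≈ √97 ≈ 9.84886

c = 9.849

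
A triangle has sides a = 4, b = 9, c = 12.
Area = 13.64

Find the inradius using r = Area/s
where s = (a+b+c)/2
s = (4 + 9 + 12)/2 = 25/2 = 12.5
r = Area/s = 13.64/12.5 ≈ 1.0912

r = 1.091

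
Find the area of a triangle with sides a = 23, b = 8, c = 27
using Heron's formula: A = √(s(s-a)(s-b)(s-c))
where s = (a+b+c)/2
s = (23 + 8 + 27)/2 = 58/2 = 29
s − a = 6, s − b = 21, s − c = 2
s(s−a)(s−b)(s−c) = 29·6·21·2 = 7308
Area = √7308 ≈ 85.4868

s = 29.0, Area = 85.49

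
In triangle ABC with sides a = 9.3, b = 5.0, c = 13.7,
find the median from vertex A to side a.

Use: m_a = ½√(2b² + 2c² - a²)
m_a = ½√(2·5.0² + 2·13.7² − 9.3²) = ½√(2·25 + 2·187.69 − 86.49) = ½√(50 + 375.38 − 86.49) = ½√338.89
√338.89 ≈ 18.409, so m_a ≈ 9.20448

m_a = 9.204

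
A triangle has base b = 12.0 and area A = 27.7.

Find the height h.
A = ½·b·h  ⇒  h = 2A/b = 2·27.7/12.0 = 55.4/12.0 ≈ 4.61667

h = 4.617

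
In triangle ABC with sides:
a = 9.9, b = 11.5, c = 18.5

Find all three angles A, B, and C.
Law of cosines for each angle (a² = 98.01, b² = 132.25, c² = 342.25):
cos(A) = (b² + c² − a²)/(2bc) = (132.25 + 342.25 − 98.01)/(2·11.5·18.5) = 376.49/425.5 ≈ 0.884818  ⇒  A ≈ 27.7709°
cos(B) = (a² + c² − b²)/(2ac) = (98.01 + 342.25 − 132.25)/(2·9.9·18.5) = 308.01/366.3 ≈ 0.840868  ⇒  B ≈ 32.7681°
cos(C) = (a² + b² − c²)/(2ab) = (98.01 + 132.25 − 342.25)/(2·9.9·11.5) = -111.99/227.7 ≈ -0.491831  ⇒  C ≈ 119.461°
Check: A + B + C ≈ 180°

A = 27.77°, B = 32.77°, C = 119.5°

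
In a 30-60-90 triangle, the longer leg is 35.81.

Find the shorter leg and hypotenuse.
In a 30-60-90 triangle the sides are in ratio 1 : √3 : 2, so short leg = long leg/√3 and hypotenuse = 2·(short leg).
Short leg = 35.81/√3 ≈ 35.81/1.73205 ≈ 20.6749
Hypotenuse = 2·20.6749 ≈ 41.3498

Short leg = 20.67, Hypotenuse = 41.35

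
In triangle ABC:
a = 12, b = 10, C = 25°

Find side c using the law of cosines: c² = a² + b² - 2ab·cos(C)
c² = 12² + 10² − 2·12·10·cos(25°)
cos(25°) ≈ 0.906308
c² ≈ 144 + 100 − 240·(0.906308) ≈ 244 − 217.514 ≈ 26.4861
c ≈ √26.4861 ≈ 5.14647

c = 5.146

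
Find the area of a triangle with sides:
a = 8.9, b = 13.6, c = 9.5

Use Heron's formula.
s = (8.9 + 13.6 + 9.5)/2 = 32/2 = 16
s − a = 7.1, s − b = 2.4, s − c = 6.5
s(s−a)(s−b)(s−c) = 16·7.1·2.4·6.5 ≈ 1772.16
Area = √1772.16 ≈ 42.097

Area = 42.1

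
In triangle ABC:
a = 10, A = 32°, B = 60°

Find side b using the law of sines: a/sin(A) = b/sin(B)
a/sin(A) = b/sin(B)  ⇒  b = a·sin(B)/sin(A) = 10·sin(60°)/sin(32°)
sin(60°) ≈ 0.866025, sin(32°) ≈ 0.529919
b ≈ 10·0.866025/0.529919 ≈ 8.66025/0.529919 ≈ 16.3426

b = 16.34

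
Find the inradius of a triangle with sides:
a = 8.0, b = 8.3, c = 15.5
r = Area/s where s is the semi-perimeter.
s = (8.0 + 8.3 + 15.5)/2 = 31.8/2 = 15.9
Area = √(s(s−a)(s−b)(s−c)) = √(15.9·7.9·7.6·0.4) ≈ √381.854 ≈ 19.5411
r ≈ 19.5411/15.9 ≈ 1.229

r = 1.229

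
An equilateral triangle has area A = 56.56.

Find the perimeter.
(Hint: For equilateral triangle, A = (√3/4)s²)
A = (√3/4)s²  ⇒  s² = 4A/√3 = 4·56.56/√3 = 226.24/1.73205 ≈ 130.62
s ≈ √130.62 ≈ 11.4289
Perimeter = 3s ≈ 3·11.4289 ≈ 34.2867

Perimeter = 34.29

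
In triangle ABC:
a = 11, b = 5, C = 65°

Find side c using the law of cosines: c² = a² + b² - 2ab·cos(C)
c² = 11² + 5² − 2·11·5·cos(65°)
cos(65°) ≈ 0.422618
c² ≈ 121 + 25 − 110·(0.422618) ≈ 146 − 46.488 ≈ 99.512
c ≈ √99.512 ≈ 9.97557

c = 9.976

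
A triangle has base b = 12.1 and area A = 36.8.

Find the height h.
A = ½·b·h  ⇒  h = 2A/b = 2·36.8/12.1 = 73.6/12.1 ≈ 6.08264

h = 6.083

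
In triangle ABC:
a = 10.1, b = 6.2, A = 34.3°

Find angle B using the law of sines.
a/sin(A) = b/sin(B)  ⇒  sin(B) = b·sin(A)/a = 6.2·sin(34.3°)/10.1
sin(34.3°) ≈ 0.563526
sin(B) ≈ 6.2·0.563526/10.1 ≈ 3.49386/10.1 ≈ 0.345927
B = arcsin(0.345927) ≈ 20.2384°
(Since b ≤ a we need B ≤ A, so the obtuse alternative 180° − 20.2384° ≈ 159.762° is rejected.)

B = 20.24°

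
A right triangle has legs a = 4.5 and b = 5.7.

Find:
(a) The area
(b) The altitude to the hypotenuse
(a) The legs are perpendicular, so Area = ½·a·b = ½·4.5·5.7 = ½·25.65 = 12.825
(b) Hypotenuse c = √(a² + b²) = √(20.25 + 32.49) = √52.74 ≈ 7.26223
    Area = ½·c·h_c  ⇒  h_c = 2·Area/c = 25.65/7.26223 ≈ 3.53197

Area = 12.825, h_c = 3.532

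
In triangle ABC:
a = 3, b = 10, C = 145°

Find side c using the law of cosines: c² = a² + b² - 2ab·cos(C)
c² = 3² + 10² − 2·3·10·cos(145°)
cos(145°) ≈ -0.819152
c² ≈ 9 + 100 − 60·(-0.819152) ≈ 109 + 49.1491 ≈ 158.149
c ≈ √158.149 ≈ 12.5757

c = 12.58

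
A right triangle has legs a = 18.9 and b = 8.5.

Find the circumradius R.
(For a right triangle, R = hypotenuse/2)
Hypotenuse c = √(a² + b²) = √(357.21 + 72.25) = √429.46 ≈ 20.7234
R = c/2 ≈ 20.7234/2 ≈ 10.3617

R = 10.36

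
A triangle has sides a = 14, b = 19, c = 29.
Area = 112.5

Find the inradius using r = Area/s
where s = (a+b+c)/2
s = (14 + 19 + 29)/2 = 62/2 = 31
r = Area/s = 112.5/31 ≈ 3.62903

r = 3.629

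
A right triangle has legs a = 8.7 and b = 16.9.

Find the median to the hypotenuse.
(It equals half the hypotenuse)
Hypotenuse c = √(a² + b²) = √(75.69 + 285.61) = √361.3 ≈ 19.0079
Median to hypotenuse = c/2 ≈ 19.0079/2 ≈ 9.50395

Median = 9.504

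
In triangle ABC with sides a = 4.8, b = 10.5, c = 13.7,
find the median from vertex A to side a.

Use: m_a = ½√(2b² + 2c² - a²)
m_a = ½√(2·10.5² + 2·13.7² − 4.8²) = ½√(2·110.25 + 2·187.69 − 23.04) = ½√(220.5 + 375.38 − 23.04) = ½√572.84
√572.84 ≈ 23.9341, so m_a ≈ 11.967

m_a = 11.97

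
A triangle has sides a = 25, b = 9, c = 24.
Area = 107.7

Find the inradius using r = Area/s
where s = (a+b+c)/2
s = (25 + 9 + 24)/2 = 58/2 = 29
r = Area/s = 107.7/29 ≈ 3.71379

r = 3.714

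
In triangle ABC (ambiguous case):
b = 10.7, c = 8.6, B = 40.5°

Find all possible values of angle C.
b/sin(B) = c/sin(C)  ⇒  sin(C) = c·sin(B)/b = 8.6·sin(40.5°)/10.7
sin(40.5°) ≈ 0.649448
sin(C) ≈ 8.6·0.649448/10.7 ≈ 5.58525/10.7 ≈ 0.521986
Candidate 1: C₁ = arcsin(0.521986) ≈ 31.4656°  →  A = 180° − 40.5° − 31.4656° ≈ 108.034° > 0, valid
Candidate 2: C₂ = 180° − C₁ ≈ 148.534°  →  A = 180° − 40.5° − 148.534° ≈ -9.0344° ≤ 0, not a valid triangle

C = 31.47° (one solution)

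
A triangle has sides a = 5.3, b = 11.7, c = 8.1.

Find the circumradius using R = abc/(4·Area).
First find the area with Heron's formula.
s = (5.3 + 11.7 + 8.1)/2 = 12.55
Area = √(s(s−a)(s−b)(s−c)) = √(12.55·7.25·0.85·4.45) ≈ √344.16 ≈ 18.5516
abc = 5.3·11.7·8.1 = 502.281
R = abc/(4·Area) ≈ 502.281/(4·18.5516) = 502.281/74.2062 ≈ 6.76872

R = 6.769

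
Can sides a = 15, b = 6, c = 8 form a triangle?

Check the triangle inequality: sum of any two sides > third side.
a + b vs c: 15 + 6 = 21 > 8  ✓
a + c vs b: 15 + 8 = 23 > 6  ✓
b + c vs a: 6 + 8 = 14 ≤ 15  ✗

No: 6 + 8 = 14 is not > 15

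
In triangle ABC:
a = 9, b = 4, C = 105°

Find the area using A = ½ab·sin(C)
A = ½·a·b·sin(C) = ½·9·4·sin(105°)
sin(105°) ≈ 0.965926
A ≈ ½·36·0.965926 = 18·0.965926 ≈ 17.3867

Area = 17.39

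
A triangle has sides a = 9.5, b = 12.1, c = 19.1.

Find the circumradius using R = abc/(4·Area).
First find the area with Heron's formula.
s = (9.5 + 12.1 + 19.1)/2 = 20.35
Area = √(s(s−a)(s−b)(s−c)) = √(20.35·10.85·8.25·1.25) ≈ √2276.97 ≈ 47.7177
abc = 9.5·12.1·19.1 = 2195.545
R = abc/(4·Area) ≈ 2195.545/(4·47.7177) = 2195.545/190.871 ≈ 11.5028

R = 11.5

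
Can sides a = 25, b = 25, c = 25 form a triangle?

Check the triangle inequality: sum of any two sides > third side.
a + b vs c: 25 + 25 = 50 > 25  ✓
a + c vs b: 25 + 25 = 50 > 25  ✓
b + c vs a: 25 + 25 = 50 > 25  ✓

Yes, triangle inequality satisfied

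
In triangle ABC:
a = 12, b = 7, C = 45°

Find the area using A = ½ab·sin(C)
A = ½·a·b·sin(C) = ½·12·7·sin(45°)
sin(45°) ≈ 0.707107
A ≈ ½·84·0.707107 = 42·0.707107 ≈ 29.6985

Area = 29.7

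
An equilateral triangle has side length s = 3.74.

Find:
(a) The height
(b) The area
(a) The height splits the triangle into two 30-60-90 halves: h = s·√3/2 = 3.74·1.73205/2 ≈ 6.47787/2 ≈ 3.23894
(b) Area = (√3/4)·s² = (√3/4)·3.74² = (√3/4)·13.9876 ≈ 0.433013·13.9876 ≈ 6.05681

Height = 3.239, Area = 6.057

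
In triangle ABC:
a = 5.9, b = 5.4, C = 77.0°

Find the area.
Two sides and the included angle (SAS): A = ½·a·b·sin(C) = ½·5.9·5.4·sin(77.0°)
sin(77.0°) ≈ 0.97437
A ≈ ½·31.86·0.97437 = 15.93·0.97437 ≈ 15.5217

Area = 15.52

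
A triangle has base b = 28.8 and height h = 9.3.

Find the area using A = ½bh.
A = ½·b·h = ½·28.8·9.3 = ½·267.84 = 133.92

Area = 133.92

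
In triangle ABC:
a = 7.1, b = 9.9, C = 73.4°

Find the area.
Two sides and the included angle (SAS): A = ½·a·b·sin(C) = ½·7.1·9.9·sin(73.4°)
sin(73.4°) ≈ 0.958323
A ≈ ½·70.29·0.958323 = 35.145·0.958323 ≈ 33.6802

Area = 33.68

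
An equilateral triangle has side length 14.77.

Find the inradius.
r = Area/s with s the semi-perimeter.
Area = (√3/4)·14.77² = (√3/4)·218.1529 ≈ 0.433013·218.1529 ≈ 94.463
s = 3·14.77/2 = 22.155
r ≈ 94.463/22.155 ≈ 4.26373
(Equivalently r = side/(2√3) = 14.77/3.4641 ≈ 4.26373.)

r = 4.264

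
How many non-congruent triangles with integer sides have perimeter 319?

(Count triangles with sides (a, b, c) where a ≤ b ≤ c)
Let a ≤ b ≤ c with a + b + c = 319. The only binding inequality is a + b > c, i.e. 319 − c > c, so c < 319/2; and c ≥ 319/3 since c is the largest side.
So 107 ≤ c ≤ 159. For each c, b runs from ⌈(319 − c)/2⌉ up to c (then a = 319 − b − c satisfies 1 ≤ a ≤ b automatically), giving c − ⌈(319 − c)/2⌉ + 1 choices.
Summing over c: 2 + 3 + 5 + 6 + … + 78 + 80  (53 terms, c = 107, …, 159) = 2160
Check (closed form: nearest integer to p²/48 for even p, (p+3)²/48 for odd p): (319+3)²/48 = 322²/48 = 103684/48 ≈ 2160.08 → 2160

2160 triangles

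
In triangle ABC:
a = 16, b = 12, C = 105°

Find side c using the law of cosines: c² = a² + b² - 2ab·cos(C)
c² = 16² + 12² − 2·16·12·cos(105°)
cos(105°) ≈ -0.258819
c² ≈ 256 + 144 − 384·(-0.258819) ≈ 400 + 99.3865 ≈ 499.387
c ≈ √499.387 ≈ 22.347

c = 22.35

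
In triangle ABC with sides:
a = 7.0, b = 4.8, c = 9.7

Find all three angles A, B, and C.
Law of cosines for each angle (a² = 49, b² = 23.04, c² = 94.09):
cos(A) = (b² + c² − a²)/(2bc) = (23.04 + 94.09 − 49)/(2·4.8·9.7) = 68.13/93.12 ≈ 0.731637  ⇒  A ≈ 42.9762°
cos(B) = (a² + c² − b²)/(2ac) = (49 + 94.09 − 23.04)/(2·7.0·9.7) = 120.05/135.8 ≈ 0.884021  ⇒  B ≈ 27.8688°
cos(C) = (a² + b² − c²)/(2ab) = (49 + 23.04 − 94.09)/(2·7.0·4.8) = -22.05/67.2 ≈ -0.328125  ⇒  C ≈ 109.155°
Check: A + B + C ≈ 180°

A = 42.98°, B = 27.87°, C = 109.2°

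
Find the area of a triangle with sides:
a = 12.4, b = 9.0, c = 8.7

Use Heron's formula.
s = (12.4 + 9.0 + 8.7)/2 = 30.1/2 = 15.05
s − a = 2.65, s − b = 6.05, s − c = 6.35
s(s−a)(s−b)(s−c) = 15.05·2.65·6.05·6.35 ≈ 1532.19
Area = √1532.19 ≈ 39.1431

Area = 39.14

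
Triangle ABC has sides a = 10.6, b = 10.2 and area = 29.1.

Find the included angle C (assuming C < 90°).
Area = ½·a·b·sin(C)  ⇒  sin(C) = 2·Area/(a·b) = 2·29.1/(10.6·10.2) = 58.2/108.12 ≈ 0.538291
C = arcsin(0.538291) ≈ 32.5674° (taking the acute solution since C < 90°)

C = 32.57°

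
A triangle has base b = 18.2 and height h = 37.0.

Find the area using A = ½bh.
A = ½·b·h = ½·18.2·37.0 = ½·673.4 = 336.7

Area = 336.7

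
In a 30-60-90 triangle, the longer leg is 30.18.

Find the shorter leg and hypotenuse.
In a 30-60-90 triangle the sides are in ratio 1 : √3 : 2, so short leg = long leg/√3 and hypotenuse = 2·(short leg).
Short leg = 30.18/√3 ≈ 30.18/1.73205 ≈ 17.4244
Hypotenuse = 2·17.4244 ≈ 34.8489

Short leg = 17.42, Hypotenuse = 34.85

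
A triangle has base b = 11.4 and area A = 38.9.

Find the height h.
A = ½·b·h  ⇒  h = 2A/b = 2·38.9/11.4 = 77.8/11.4 ≈ 6.82456

h = 6.825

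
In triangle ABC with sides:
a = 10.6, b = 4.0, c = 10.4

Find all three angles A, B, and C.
Law of cosines for each angle (a² = 112.36, b² = 16, c² = 108.16):
cos(A) = (b² + c² − a²)/(2bc) = (16 + 108.16 − 112.36)/(2·4.0·10.4) = 11.8/83.2 ≈ 0.141827  ⇒  A ≈ 81.8464°
cos(B) = (a² + c² − b²)/(2ac) = (112.36 + 108.16 − 16)/(2·10.6·10.4) = 204.52/220.48 ≈ 0.927612  ⇒  B ≈ 21.9343°
cos(C) = (a² + b² − c²)/(2ab) = (112.36 + 16 − 108.16)/(2·10.6·4.0) = 20.2/84.8 ≈ 0.238208  ⇒  C ≈ 76.2192°
Check: A + B + C ≈ 180°

A = 81.85°, B = 21.93°, C = 76.22°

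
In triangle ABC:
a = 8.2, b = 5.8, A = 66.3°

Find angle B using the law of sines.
a/sin(A) = b/sin(B)  ⇒  sin(B) = b·sin(A)/a = 5.8·sin(66.3°)/8.2
sin(66.3°) ≈ 0.915663
sin(B) ≈ 5.8·0.915663/8.2 ≈ 5.31084/8.2 ≈ 0.647664
B = arcsin(0.647664) ≈ 40.3657°
(Since b ≤ a we need B ≤ A, so the obtuse alternative 180° − 40.3657° ≈ 139.634° is rejected.)

B = 40.37°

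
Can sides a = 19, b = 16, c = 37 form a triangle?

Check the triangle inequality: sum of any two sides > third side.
a + b vs c: 19 + 16 = 35 ≤ 37  ✗
a + c vs b: 19 + 37 = 56 > 16  ✓
b + c vs a: 16 + 37 = 53 > 19  ✓

No: 19 + 16 = 35 is not > 37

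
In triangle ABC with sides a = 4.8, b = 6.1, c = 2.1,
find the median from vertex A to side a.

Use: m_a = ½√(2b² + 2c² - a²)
m_a = ½√(2·6.1² + 2·2.1² − 4.8²) = ½√(2·37.21 + 2·4.41 − 23.04) = ½√(74.42 + 8.82 − 23.04) = ½√60.2
√60.2 ≈ 7.75887, so m_a ≈ 3.87943

m_a = 3.879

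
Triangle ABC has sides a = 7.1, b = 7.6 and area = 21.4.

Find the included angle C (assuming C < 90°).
Area = ½·a·b·sin(C)  ⇒  sin(C) = 2·Area/(a·b) = 2·21.4/(7.1·7.6) = 42.8/53.96 ≈ 0.79318
C = arcsin(0.79318) ≈ 52.4837° (taking the acute solution since C < 90°)

C = 52.48°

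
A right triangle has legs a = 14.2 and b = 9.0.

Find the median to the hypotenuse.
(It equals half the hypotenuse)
Hypotenuse c = √(a² + b²) = √(201.64 + 81) = √282.64 ≈ 16.8119
Median to hypotenuse = c/2 ≈ 16.8119/2 ≈ 8.40595

Median = 8.406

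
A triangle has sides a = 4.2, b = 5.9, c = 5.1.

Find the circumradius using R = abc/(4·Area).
First find the area with Heron's formula.
s = (4.2 + 5.9 + 5.1)/2 = 7.6
Area = √(s(s−a)(s−b)(s−c)) = √(7.6·3.4·1.7·2.5) ≈ √109.82 ≈ 10.4795
abc = 4.2·5.9·5.1 = 126.378
R = abc/(4·Area) ≈ 126.378/(4·10.4795) = 126.378/41.918 ≈ 3.01489

R = 3.015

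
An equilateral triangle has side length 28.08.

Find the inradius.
r = Area/s with s the semi-perimeter.
Area = (√3/4)·28.08² = (√3/4)·788.4864 ≈ 0.433013·788.4864 ≈ 341.425
s = 3·28.08/2 = 42.12
r ≈ 341.425/42.12 ≈ 8.106
(Equivalently r = side/(2√3) = 28.08/3.4641 ≈ 8.106.)

r = 8.106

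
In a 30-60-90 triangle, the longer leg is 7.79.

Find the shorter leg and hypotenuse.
In a 30-60-90 triangle the sides are in ratio 1 : √3 : 2, so short leg = long leg/√3 and hypotenuse = 2·(short leg).
Short leg = 7.79/√3 ≈ 7.79/1.73205 ≈ 4.49756
Hypotenuse = 2·4.49756 ≈ 8.99512

Short leg = 4.498, Hypotenuse = 8.995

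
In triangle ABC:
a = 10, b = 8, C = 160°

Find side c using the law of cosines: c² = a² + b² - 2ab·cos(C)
c² = 10² + 8² − 2·10·8·cos(160°)
cos(160°) ≈ -0.939693
c² ≈ 100 + 64 − 160·(-0.939693) ≈ 164 + 150.351 ≈ 314.351
c ≈ √314.351 ≈ 17.7299

c = 17.73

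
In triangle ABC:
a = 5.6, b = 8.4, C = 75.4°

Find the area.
Two sides and the included angle (SAS): A = ½·a·b·sin(C) = ½·5.6·8.4·sin(75.4°)
sin(75.4°) ≈ 0.967709
A ≈ ½·47.04·0.967709 = 23.52·0.967709 ≈ 22.7605

Area = 22.76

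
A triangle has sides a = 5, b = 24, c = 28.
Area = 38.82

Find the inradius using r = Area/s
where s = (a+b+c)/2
s = (5 + 24 + 28)/2 = 57/2 = 28.5
r = Area/s = 38.82/28.5 ≈ 1.36211

r = 1.362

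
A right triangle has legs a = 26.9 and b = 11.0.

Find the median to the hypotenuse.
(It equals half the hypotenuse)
Hypotenuse c = √(a² + b²) = √(723.61 + 121) = √844.61 ≈ 29.0622
Median to hypotenuse = c/2 ≈ 29.0622/2 ≈ 14.5311

Median = 14.53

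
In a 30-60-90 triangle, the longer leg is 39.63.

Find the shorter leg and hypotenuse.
In a 30-60-90 triangle the sides are in ratio 1 : √3 : 2, so short leg = long leg/√3 and hypotenuse = 2·(short leg).
Short leg = 39.63/√3 ≈ 39.63/1.73205 ≈ 22.8804
Hypotenuse = 2·22.8804 ≈ 45.7608

Short leg = 22.88, Hypotenuse = 45.76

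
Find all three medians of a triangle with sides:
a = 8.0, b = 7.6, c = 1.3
Median formula: m_a = ½√(2b² + 2c² − a²) (and cyclically). a² = 64, b² = 57.76, c² = 1.69.
m_a = ½√(2·57.76 + 2·1.69 − 64) = ½√54.9 ≈ ½·7.40945 ≈ 3.70473
m_b = ½√(2·64 + 2·1.69 − 57.76) = ½√73.62 ≈ ½·8.58021 ≈ 4.2901
m_c = ½√(2·64 + 2·57.76 − 1.69) = ½√241.83 ≈ ½·15.5509 ≈ 7.77544

m_a = 3.705, m_b = 4.29, m_c = 7.775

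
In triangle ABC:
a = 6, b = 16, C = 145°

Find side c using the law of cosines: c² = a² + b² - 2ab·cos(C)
c² = 6² + 16² − 2·6·16·cos(145°)
cos(145°) ≈ -0.819152
c² ≈ 36 + 256 − 192·(-0.819152) ≈ 292 + 157.277 ≈ 449.277
c ≈ √449.277 ≈ 21.1962

c = 21.2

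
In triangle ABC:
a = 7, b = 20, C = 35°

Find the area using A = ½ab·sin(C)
A = ½·a·b·sin(C) = ½·7·20·sin(35°)
sin(35°) ≈ 0.573576
A ≈ ½·140·0.573576 = 70·0.573576 ≈ 40.1504

Area = 40.15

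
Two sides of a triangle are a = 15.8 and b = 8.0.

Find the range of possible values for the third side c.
Triangle inequality: |a − b| < c < a + b
|a − b| = |15.8 − 8.0| = 7.8
a + b = 15.8 + 8.0 = 23.8

7.8 < c < 23.8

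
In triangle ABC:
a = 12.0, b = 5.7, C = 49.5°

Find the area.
Two sides and the included angle (SAS): A = ½·a·b·sin(C) = ½·12.0·5.7·sin(49.5°)
sin(49.5°) ≈ 0.760406
A ≈ ½·68.4·0.760406 = 34.2·0.760406 ≈ 26.0059

Area = 26.01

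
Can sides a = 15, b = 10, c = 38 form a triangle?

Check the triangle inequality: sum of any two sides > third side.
a + b vs c: 15 + 10 = 25 ≤ 38  ✗
a + c vs b: 15 + 38 = 53 > 10  ✓
b + c vs a: 10 + 38 = 48 > 15  ✓

No: 15 + 10 = 25 is not > 38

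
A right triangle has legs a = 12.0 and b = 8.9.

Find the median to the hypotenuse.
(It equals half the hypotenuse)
Hypotenuse c = √(a² + b²) = √(144 + 79.21) = √223.21 ≈ 14.9402
Median to hypotenuse = c/2 ≈ 14.9402/2 ≈ 7.47011

Median = 7.47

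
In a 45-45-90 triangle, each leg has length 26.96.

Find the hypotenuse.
In a 45-45-90 triangle the sides are in ratio 1 : 1 : √2, so hypotenuse = leg·√2.
Hypotenuse = 26.96·√2 ≈ 26.96·1.41421 ≈ 38.1272

Hypotenuse = 26.96√2 = 38.13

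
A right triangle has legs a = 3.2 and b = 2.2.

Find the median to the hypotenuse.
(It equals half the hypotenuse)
Hypotenuse c = √(a² + b²) = √(10.24 + 4.84) = √15.08 ≈ 3.8833
Median to hypotenuse = c/2 ≈ 3.8833/2 ≈ 1.94165

Median = 1.942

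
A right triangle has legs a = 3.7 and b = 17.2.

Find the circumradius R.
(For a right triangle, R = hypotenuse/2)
Hypotenuse c = √(a² + b²) = √(13.69 + 295.84) = √309.53 ≈ 17.5935
R = c/2 ≈ 17.5935/2 ≈ 8.79673

R = 8.797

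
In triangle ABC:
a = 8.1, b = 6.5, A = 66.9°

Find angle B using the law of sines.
a/sin(A) = b/sin(B)  ⇒  sin(B) = b·sin(A)/a = 6.5·sin(66.9°)/8.1
sin(66.9°) ≈ 0.919821
sin(B) ≈ 6.5·0.919821/8.1 ≈ 5.97884/8.1 ≈ 0.738128
B = arcsin(0.738128) ≈ 47.5722°
(Since b ≤ a we need B ≤ A, so the obtuse alternative 180° − 47.5722° ≈ 132.428° is rejected.)

B = 47.57°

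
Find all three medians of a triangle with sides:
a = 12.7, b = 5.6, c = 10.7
Median formula: m_a = ½√(2b² + 2c² − a²) (and cyclically). a² = 161.29, b² = 31.36, c² = 114.49.
m_a = ½√(2·31.36 + 2·114.49 − 161.29) = ½√130.41 ≈ ½·11.4197 ≈ 5.70986
m_b = ½√(2·161.29 + 2·114.49 − 31.36) = ½√520.2 ≈ ½·22.8079 ≈ 11.4039
m_c = ½√(2·161.29 + 2·31.36 − 114.49) = ½√270.81 ≈ ½·16.4563 ≈ 8.22815

m_a = 5.71, m_b = 11.4, m_c = 8.228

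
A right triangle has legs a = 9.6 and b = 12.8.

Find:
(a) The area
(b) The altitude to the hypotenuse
(a) The legs are perpendicular, so Area = ½·a·b = ½·9.6·12.8 = ½·122.88 = 61.44
(b) Hypotenuse c = √(a² + b²) = √(92.16 + 163.84) = √256 ≈ 16
    Area = ½·c·h_c  ⇒  h_c = 2·Area/c = 122.88/16 ≈ 7.68

Area = 61.44, h_c = 7.68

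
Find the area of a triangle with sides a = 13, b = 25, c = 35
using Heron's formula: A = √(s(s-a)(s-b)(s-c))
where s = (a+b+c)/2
s = (13 + 25 + 35)/2 = 73/2 = 36.5
s − a = 23.5, s − b = 11.5, s − c = 1.5
s(s−a)(s−b)(s−c) = 36.5·23.5·11.5·1.5 = 14796.1875
Area = √14796.1875 ≈ 121.64

s = 36.5, Area = 121.6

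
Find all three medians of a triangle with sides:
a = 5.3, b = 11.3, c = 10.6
Median formula: m_a = ½√(2b² + 2c² − a²) (and cyclically). a² = 28.09, b² = 127.69, c² = 112.36.
m_a = ½√(2·127.69 + 2·112.36 − 28.09) = ½√452.01 ≈ ½·21.2605 ≈ 10.6303
m_b = ½√(2·28.09 + 2·112.36 − 127.69) = ½√153.21 ≈ ½·12.3778 ≈ 6.1889
m_c = ½√(2·28.09 + 2·127.69 − 112.36) = ½√199.2 ≈ ½·14.1138 ≈ 7.05691

m_a = 10.63, m_b = 6.189, m_c = 7.057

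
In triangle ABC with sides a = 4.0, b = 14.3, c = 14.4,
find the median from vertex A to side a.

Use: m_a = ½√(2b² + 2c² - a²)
m_a = ½√(2·14.3² + 2·14.4² − 4.0²) = ½√(2·204.49 + 2·207.36 − 16) = ½√(408.98 + 414.72 − 16) = ½√807.7
√807.7 ≈ 28.4201, so m_a ≈ 14.21

m_a = 14.21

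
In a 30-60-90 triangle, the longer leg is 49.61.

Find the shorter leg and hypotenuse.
In a 30-60-90 triangle the sides are in ratio 1 : √3 : 2, so short leg = long leg/√3 and hypotenuse = 2·(short leg).
Short leg = 49.61/√3 ≈ 49.61/1.73205 ≈ 28.6423
Hypotenuse = 2·28.6423 ≈ 57.2847

Short leg = 28.64, Hypotenuse = 57.28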